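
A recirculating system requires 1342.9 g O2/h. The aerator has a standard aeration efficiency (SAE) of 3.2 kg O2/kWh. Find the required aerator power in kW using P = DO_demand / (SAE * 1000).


SAE in g O2/kWh = 3.2 * 1000 = 3200 g/kWh
P = DO_demand / SAE_g = 1342.9 / 3200 = 0.419656 kW

0.419656 kW


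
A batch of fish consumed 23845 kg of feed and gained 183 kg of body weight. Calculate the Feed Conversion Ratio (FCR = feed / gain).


FCR = feed consumed / weight gained
FCR = 23845 kg / 183 kg = 130.301

130.301


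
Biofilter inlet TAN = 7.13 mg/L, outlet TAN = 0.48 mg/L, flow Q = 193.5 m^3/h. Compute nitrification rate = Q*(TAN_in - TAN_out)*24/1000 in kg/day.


Concentration drop: TAN_in - TAN_out = 7.13 - 0.48 = 6.65 mg/L
Hourly TAN removed = Q * dTAN = 193.5 m^3/h * 6.65 mg/L = 1286.775 g/h  (m^3/h * mg/L = g/h)
Daily TAN removed = 1286.775 * 24 = 30882.6 g/day
Convert to kg/day: 30882.6 / 1000 = 30.8826 kg/day

30.8826 kg/day


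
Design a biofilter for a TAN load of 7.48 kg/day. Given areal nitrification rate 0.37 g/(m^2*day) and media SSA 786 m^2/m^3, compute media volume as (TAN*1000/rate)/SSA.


A = 7.48*1000 / 0.37 = 20216.216 m^2
V = 20216.216 / 786 = 25.7204

25.7204 m^3


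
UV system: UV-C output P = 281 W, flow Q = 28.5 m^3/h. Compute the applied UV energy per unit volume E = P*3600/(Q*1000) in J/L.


Energy delivered per hour = 281 W * 3600 s = 1011600 J/h
Volume treated per hour = 28.5 m^3/h * 1000 = 28500 L/h
dose = 1011600 / 28500 = 35.4947 J/L

35.4947 J/L


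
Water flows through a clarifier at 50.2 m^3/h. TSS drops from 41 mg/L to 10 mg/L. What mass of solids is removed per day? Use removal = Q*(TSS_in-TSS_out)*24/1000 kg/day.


Concentration drop: TSS_in - TSS_out = 41 - 10 = 31 mg/L
Hourly solids removed = Q * dTSS = 50.2 m^3/h * 31 mg/L = 1556.2 g/h  (m^3/h * mg/L = g/h)
Daily solids removed = 1556.2 * 24 = 37348.8 g/day
Convert g to kg: 37348.8 / 1000 = 37.3488 kg/day

37.3488 kg/day


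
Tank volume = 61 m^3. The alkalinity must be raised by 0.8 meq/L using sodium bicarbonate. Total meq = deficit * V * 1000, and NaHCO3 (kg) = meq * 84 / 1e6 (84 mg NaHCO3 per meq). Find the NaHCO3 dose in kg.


Tank volume in L = 61 m^3 * 1000 = 61000 L
Total meq required = 0.8 meq/L * 61000 L = 48800 meq
NaHCO3 mass = 48800 meq * 84 mg/meq / 1e6 = 4.0992 kg

4.0992 kg


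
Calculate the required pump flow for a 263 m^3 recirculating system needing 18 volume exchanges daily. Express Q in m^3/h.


Daily recirculation volume = 263 m^3 * 18 = 4734 m^3/day
Flow rate Q = daily volume / 24 h = 4734 / 24 = 197.25 m^3/h

197.25 m^3/h


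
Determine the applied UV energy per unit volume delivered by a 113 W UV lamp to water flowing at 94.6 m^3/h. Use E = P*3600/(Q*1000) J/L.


Energy delivered per hour = 113 W * 3600 s = 406800 J/h
Volume treated per hour = 94.6 m^3/h * 1000 = 94600 L/h
dose = 406800 / 94600 = 4.30021 J/L

4.30021 J/L


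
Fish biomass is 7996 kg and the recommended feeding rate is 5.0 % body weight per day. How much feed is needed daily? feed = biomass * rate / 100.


Feeding rate fraction = 5.0% / 100 = 0.05
Daily feed = 7996 kg * 0.05 = 399.8 kg/day

399.8 kg/day


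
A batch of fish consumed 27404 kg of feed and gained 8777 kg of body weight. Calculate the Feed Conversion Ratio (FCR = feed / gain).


FCR = feed consumed / weight gained
FCR = 27404 kg / 8777 kg = 3.12225

3.12225


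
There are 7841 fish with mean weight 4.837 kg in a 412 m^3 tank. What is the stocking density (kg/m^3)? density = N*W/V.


Total biomass = 7841 fish * 4.837 kg = 37926.917 kg
Density = total biomass / volume = 37926.917 / 412 = 92.0556 kg/m^3

92.0556 kg/m^3


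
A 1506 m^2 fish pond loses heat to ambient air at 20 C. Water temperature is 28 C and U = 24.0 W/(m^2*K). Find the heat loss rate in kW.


Temperature difference dT = 28 - 20 = 8 K
Heat loss (W) = U * A * dT = 24.0 * 1506 * 8 = 289152 W
Convert to kW: 289152 / 1000 = 289.152 kW

289.152 kW


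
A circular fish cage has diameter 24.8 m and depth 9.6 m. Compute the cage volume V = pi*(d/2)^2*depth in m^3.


r = d/2 = 24.8/2 = 12.4 m
Base area = pi*r^2 = pi*12.4^2 = 483.05129 m^2
Volume = 483.05129 * 9.6 = 4637.29 m^3

4637.29 m^3


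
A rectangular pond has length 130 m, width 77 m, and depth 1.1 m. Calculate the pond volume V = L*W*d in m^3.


Base area = L * W = 130 * 77 = 10010 m^2
Volume = area * depth = 10010 * 1.1 = 11011 m^3

11011 m^3


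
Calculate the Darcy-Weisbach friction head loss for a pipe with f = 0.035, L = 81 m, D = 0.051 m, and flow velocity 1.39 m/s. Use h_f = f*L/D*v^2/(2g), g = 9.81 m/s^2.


v^2 = 1.39^2 = 1.9321 m^2/s^2
L/D = 81/0.051 = 1588.2353
h_f = f*(L/D)*v^2/(2g) = 0.035 * 1588.2353 * 1.9321 / 19.62 = 5.47411 m

5.47411 m


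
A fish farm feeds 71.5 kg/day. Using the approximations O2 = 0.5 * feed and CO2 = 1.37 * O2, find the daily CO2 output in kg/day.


O2 = 71.5 * 0.5 = 35.75
CO2 = 35.75 * 1.37 = 48.9775

48.9775 kg/day


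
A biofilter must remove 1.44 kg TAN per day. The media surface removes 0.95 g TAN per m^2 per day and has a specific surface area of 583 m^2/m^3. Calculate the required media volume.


A = 1.44*1000 / 0.95 = 1515.7895 m^2
V = 1515.7895 / 583 = 2.59998

2.59998 m^3


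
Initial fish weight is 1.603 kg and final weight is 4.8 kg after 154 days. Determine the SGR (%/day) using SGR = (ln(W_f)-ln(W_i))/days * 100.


ln(W_f) = ln(4.8) = 1.5686159
ln(W_i) = ln(1.603) = 0.47187687
ln(W_f) - ln(W_i) = 1.5686159 - 0.47187687 = 1.096739
SGR = 1.096739 / 154 * 100 = 0.712168 %/day

0.712168 %/day


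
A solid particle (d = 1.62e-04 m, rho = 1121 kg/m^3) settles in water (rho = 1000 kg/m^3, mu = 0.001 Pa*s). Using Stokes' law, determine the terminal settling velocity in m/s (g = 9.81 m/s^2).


Density difference: rho_p - rho_f = 1121 - 1000 = 121 kg/m^3
d^2 = (1.62e-04)^2 = 2.6244e-08 m^2
Numerator = (rho_p - rho_f) * g * d^2 = 121 * 9.81 * 2.6244e-08 = 3.115189e-05
Denominator = 18 * mu = 18 * 0.001 = 0.018
v_s = 3.115189e-05 / 0.018 = 0.00173066 m/s
Check: Re = rho_f * v_s * d / mu = 1000 * 0.00173066 * 1.62e-04 / 0.001 = 0.28 < 1, so Stokes' law applies.

0.00173066 m/s


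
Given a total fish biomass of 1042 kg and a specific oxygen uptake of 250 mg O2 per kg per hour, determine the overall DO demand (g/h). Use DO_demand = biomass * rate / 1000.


Total O2 consumption (mg/h) = 1042 kg * 250 mg/(kg*h) = 260500 mg/h
Convert to g/h: 260500 / 1000 = 260.5 g/h

260.5 g/h


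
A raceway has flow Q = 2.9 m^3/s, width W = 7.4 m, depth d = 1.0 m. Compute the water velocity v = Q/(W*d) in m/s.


Cross-sectional area = W * d = 7.4 * 1.0 = 7.4 m^2
Velocity = Q / A = 2.9 / 7.4 = 0.391892 m/s

0.391892 m/s


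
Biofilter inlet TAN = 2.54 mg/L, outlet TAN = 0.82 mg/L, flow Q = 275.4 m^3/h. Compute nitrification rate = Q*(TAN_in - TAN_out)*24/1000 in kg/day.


Concentration drop: TAN_in - TAN_out = 2.54 - 0.82 = 1.72 mg/L
Hourly TAN removed = Q * dTAN = 275.4 m^3/h * 1.72 mg/L = 473.688 g/h  (m^3/h * mg/L = g/h)
Daily TAN removed = 473.688 * 24 = 11368.512 g/day
Convert to kg/day: 11368.512 / 1000 = 11.368512 kg/day

11.368512 kg/day


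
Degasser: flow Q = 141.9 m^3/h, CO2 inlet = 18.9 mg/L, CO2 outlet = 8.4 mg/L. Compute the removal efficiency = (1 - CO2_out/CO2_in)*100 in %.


CO2_out / CO2_in = 8.4 / 18.9 = 0.44444444
Fraction remaining = 0.44444444
efficiency = (1 - 0.44444444) * 100 = 55.5556 %

55.5556 %


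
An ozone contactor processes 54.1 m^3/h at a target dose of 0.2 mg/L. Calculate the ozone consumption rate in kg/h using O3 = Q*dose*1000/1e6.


O3 demand (mg/h) = Q * dose * 1000 = 54.1 * 0.2 * 1000 = 10820 mg/h
Convert mg to kg: 10820 / 1e6 = 0.01082 kg/h

0.01082 kg/h


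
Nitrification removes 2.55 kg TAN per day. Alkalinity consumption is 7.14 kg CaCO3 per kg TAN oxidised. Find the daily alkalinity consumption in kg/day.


Alkalinity factor: 7.14 kg CaCO3 consumed per kg TAN nitrified
alk = 2.55 kg TAN * 7.14 = 18.207 kg CaCO3/day

18.207 kg CaCO3/day


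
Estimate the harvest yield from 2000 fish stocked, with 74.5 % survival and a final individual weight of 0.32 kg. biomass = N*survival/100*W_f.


Survivors = 2000 * 74.5/100 = 1490 fish
Harvest biomass = survivors * W_f = 1490 * 0.32 = 476.8 kg

476.8 kg


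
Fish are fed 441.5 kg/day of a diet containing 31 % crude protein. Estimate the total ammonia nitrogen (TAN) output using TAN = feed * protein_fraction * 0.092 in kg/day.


Protein in feed = 441.5 * 31/100 = 136.865 kg/day
TAN = protein * 0.092 = 136.865 * 0.092 = 12.59158 kg/day

12.59158 kg/day


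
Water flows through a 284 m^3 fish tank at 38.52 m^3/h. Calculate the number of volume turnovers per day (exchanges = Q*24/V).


Daily flow volume = 38.52 m^3/h * 24 h = 924.48 m^3/day
Exchanges = daily flow / tank volume = 924.48 / 284 = 3.25521 exchanges/day

3.25521 exchanges/day


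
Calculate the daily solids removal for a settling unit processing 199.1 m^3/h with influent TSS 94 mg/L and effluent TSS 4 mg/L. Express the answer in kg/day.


Concentration drop: TSS_in - TSS_out = 94 - 4 = 90 mg/L
Hourly solids removed = Q * dTSS = 199.1 m^3/h * 90 mg/L = 17919 g/h  (m^3/h * mg/L = g/h)
Daily solids removed = 17919 * 24 = 430056 g/day
Convert g to kg: 430056 / 1000 = 430.056 kg/day

430.056 kg/day


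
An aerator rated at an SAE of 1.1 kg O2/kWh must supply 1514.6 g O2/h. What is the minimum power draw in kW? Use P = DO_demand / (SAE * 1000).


SAE in g O2/kWh = 1.1 * 1000 = 1100 g/kWh
P = DO_demand / SAE_g = 1514.6 / 1100 = 1.37691 kW

1.37691 kW


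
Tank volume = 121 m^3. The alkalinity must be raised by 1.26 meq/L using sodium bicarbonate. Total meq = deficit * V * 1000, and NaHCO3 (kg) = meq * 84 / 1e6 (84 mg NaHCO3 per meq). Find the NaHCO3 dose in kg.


Tank volume in L = 121 m^3 * 1000 = 121000 L
Total meq required = 1.26 meq/L * 121000 L = 152460 meq
NaHCO3 mass = 152460 meq * 84 mg/meq / 1e6 = 12.8066 kg

12.8066 kg


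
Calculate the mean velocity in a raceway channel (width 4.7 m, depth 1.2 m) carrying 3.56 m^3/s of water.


Cross-sectional area = W * d = 4.7 * 1.2 = 5.64 m^2
Velocity = Q / A = 3.56 / 5.64 = 0.631206 m/s

0.631206 m/s


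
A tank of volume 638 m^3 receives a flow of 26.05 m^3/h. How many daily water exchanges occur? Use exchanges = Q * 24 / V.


Daily flow volume = 26.05 m^3/h * 24 h = 625.2 m^3/day
Exchanges = daily flow / tank volume = 625.2 / 638 = 0.979937 exchanges/day

0.979937 exchanges/day


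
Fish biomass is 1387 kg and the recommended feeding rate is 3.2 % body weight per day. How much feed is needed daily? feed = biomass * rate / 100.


Feeding rate fraction = 3.2% / 100 = 0.032
Daily feed = 1387 kg * 0.032 = 44.384 kg/day

44.384 kg/day


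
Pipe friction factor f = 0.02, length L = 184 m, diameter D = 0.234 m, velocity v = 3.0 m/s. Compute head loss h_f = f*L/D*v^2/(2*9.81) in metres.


v^2 = 3.0^2 = 9 m^2/s^2
L/D = 184/0.234 = 786.32479
h_f = f*(L/D)*v^2/(2g) = 0.02 * 786.32479 * 9 / 19.62 = 7.21399 m

7.21399 m


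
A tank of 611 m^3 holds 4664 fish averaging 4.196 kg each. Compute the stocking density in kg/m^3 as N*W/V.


Total biomass = 4664 fish * 4.196 kg = 19570.144 kg
Density = total biomass / volume = 19570.144 / 611 = 32.0297 kg/m^3

32.0297 kg/m^3


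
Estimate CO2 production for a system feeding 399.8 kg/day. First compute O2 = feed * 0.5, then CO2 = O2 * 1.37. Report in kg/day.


O2 = 399.8 * 0.5 = 199.9
CO2 = 199.9 * 1.37 = 273.863

273.863 kg/day


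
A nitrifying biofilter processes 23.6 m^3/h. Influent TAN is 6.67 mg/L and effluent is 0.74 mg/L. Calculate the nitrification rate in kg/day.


Concentration drop: TAN_in - TAN_out = 6.67 - 0.74 = 5.93 mg/L
Hourly TAN removed = Q * dTAN = 23.6 m^3/h * 5.93 mg/L = 139.948 g/h  (m^3/h * mg/L = g/h)
Daily TAN removed = 139.948 * 24 = 3358.752 g/day
Convert to kg/day: 3358.752 / 1000 = 3.358752 kg/day

3.358752 kg/day


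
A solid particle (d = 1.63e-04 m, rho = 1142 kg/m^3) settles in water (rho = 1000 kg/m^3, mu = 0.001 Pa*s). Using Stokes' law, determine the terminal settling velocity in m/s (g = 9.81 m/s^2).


Density difference: rho_p - rho_f = 1142 - 1000 = 142 kg/m^3
d^2 = (1.63e-04)^2 = 2.6569e-08 m^2
Numerator = (rho_p - rho_f) * g * d^2 = 142 * 9.81 * 2.6569e-08 = 3.7011148e-05
Denominator = 18 * mu = 18 * 0.001 = 0.018
v_s = 3.7011148e-05 / 0.018 = 0.00205617 m/s
Check: Re = rho_f * v_s * d / mu = 1000 * 0.00205617 * 1.63e-04 / 0.001 = 0.335 < 1, so Stokes' law applies.

0.00205617 m/s


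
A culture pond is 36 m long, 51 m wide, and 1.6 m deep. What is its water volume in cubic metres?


Base area = L * W = 36 * 51 = 1836 m^2
Volume = area * depth = 1836 * 1.6 = 2937.6 m^3

2937.6 m^3


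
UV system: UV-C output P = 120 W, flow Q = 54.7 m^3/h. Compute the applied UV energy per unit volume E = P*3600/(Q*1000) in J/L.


Energy delivered per hour = 120 W * 3600 s = 432000 J/h
Volume treated per hour = 54.7 m^3/h * 1000 = 54700 L/h
dose = 432000 / 54700 = 7.89762 J/L

7.89762 J/L


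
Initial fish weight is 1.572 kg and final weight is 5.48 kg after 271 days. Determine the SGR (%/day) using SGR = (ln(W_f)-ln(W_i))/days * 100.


ln(W_f) = ln(5.48) = 1.7011051
ln(W_i) = ln(1.572) = 0.45234869
ln(W_f) - ln(W_i) = 1.7011051 - 0.45234869 = 1.2487564
SGR = 1.2487564 / 271 * 100 = 0.460796 %/day

0.460796 %/day


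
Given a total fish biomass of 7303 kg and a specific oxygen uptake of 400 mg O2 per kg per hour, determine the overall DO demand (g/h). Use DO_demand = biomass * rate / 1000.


Total O2 consumption (mg/h) = 7303 kg * 400 mg/(kg*h) = 2921200 mg/h
Convert to g/h: 2921200 / 1000 = 2921.2 g/h

2921.2 g/h


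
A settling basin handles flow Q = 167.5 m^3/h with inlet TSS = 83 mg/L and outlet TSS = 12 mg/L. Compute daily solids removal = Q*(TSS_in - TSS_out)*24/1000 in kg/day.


Concentration drop: TSS_in - TSS_out = 83 - 12 = 71 mg/L
Hourly solids removed = Q * dTSS = 167.5 m^3/h * 71 mg/L = 11892.5 g/h  (m^3/h * mg/L = g/h)
Daily solids removed = 11892.5 * 24 = 285420 g/day
Convert g to kg: 285420 / 1000 = 285.42 kg/day

285.42 kg/day


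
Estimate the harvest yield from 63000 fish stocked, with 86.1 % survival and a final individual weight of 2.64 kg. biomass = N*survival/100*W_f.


Survivors = 63000 * 86.1/100 = 54243 fish
Harvest biomass = survivors * W_f = 54243 * 2.64 = 143201.52 kg

143201.52 kg


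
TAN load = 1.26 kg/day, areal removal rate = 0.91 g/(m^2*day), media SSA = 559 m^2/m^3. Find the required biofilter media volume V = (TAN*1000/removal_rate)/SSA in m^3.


A = 1.26*1000 / 0.91 = 1384.6154 m^2
V = 1384.6154 / 559 = 2.47695

2.47695 m^3


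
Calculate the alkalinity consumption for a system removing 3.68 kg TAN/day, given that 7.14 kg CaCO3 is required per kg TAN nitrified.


Alkalinity factor: 7.14 kg CaCO3 consumed per kg TAN nitrified
alk = 3.68 kg TAN * 7.14 = 26.2752 kg CaCO3/day

26.2752 kg CaCO3/day


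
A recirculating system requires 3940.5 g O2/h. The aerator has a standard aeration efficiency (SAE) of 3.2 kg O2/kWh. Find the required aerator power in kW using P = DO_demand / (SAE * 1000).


SAE in g O2/kWh = 3.2 * 1000 = 3200 g/kWh
P = DO_demand / SAE_g = 3940.5 / 3200 = 1.23141 kW

1.23141 kW


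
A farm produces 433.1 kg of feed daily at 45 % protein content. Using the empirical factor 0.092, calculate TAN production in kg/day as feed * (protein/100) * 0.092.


Protein in feed = 433.1 * 45/100 = 194.895 kg/day
TAN = protein * 0.092 = 194.895 * 0.092 = 17.93034 kg/day

17.93034 kg/day


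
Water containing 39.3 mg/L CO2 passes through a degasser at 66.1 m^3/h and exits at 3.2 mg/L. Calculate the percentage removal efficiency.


CO2_out / CO2_in = 3.2 / 39.3 = 0.081424936
Fraction remaining = 0.081424936
efficiency = (1 - 0.081424936) * 100 = 91.8575 %

91.8575 %


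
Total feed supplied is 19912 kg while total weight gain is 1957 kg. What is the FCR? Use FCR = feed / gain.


FCR = feed consumed / weight gained
FCR = 19912 kg / 1957 kg = 10.1748

10.1748


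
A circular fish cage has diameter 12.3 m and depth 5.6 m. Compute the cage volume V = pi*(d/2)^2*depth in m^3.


r = d/2 = 12.3/2 = 6.15 m
Base area = pi*r^2 = pi*6.15^2 = 118.82289 m^2
Volume = 118.82289 * 5.6 = 665.408 m^3

665.408 m^3


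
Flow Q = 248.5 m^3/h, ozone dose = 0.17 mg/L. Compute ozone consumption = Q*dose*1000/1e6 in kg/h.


O3 demand (mg/h) = Q * dose * 1000 = 248.5 * 0.17 * 1000 = 42245 mg/h
Convert mg to kg: 42245 / 1e6 = 0.042245 kg/h

0.042245 kg/h


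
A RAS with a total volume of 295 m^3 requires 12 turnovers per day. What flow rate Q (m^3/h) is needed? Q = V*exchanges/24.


Daily recirculation volume = 295 m^3 * 12 = 3540 m^3/day
Flow rate Q = daily volume / 24 h = 3540 / 24 = 147.5 m^3/h

147.5 m^3/h


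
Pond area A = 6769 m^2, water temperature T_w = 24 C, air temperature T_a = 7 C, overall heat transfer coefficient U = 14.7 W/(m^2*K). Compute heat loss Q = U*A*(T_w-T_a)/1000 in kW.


Temperature difference dT = 24 - 7 = 17 K
Heat loss (W) = U * A * dT = 14.7 * 6769 * 17 = 1691573.1 W
Convert to kW: 1691573.1 / 1000 = 1691.5731 kW

1691.5731 kW


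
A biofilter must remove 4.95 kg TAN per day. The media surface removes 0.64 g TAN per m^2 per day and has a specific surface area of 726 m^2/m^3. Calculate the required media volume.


A = 4.95*1000 / 0.64 = 7734.375 m^2
V = 7734.375 / 726 = 10.6534

10.6534 m^3


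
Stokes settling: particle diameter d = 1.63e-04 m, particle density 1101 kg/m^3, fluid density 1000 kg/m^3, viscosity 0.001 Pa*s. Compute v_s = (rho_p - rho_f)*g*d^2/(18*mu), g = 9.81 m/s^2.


Density difference: rho_p - rho_f = 1101 - 1000 = 101 kg/m^3
d^2 = (1.63e-04)^2 = 2.6569e-08 m^2
Numerator = (rho_p - rho_f) * g * d^2 = 101 * 9.81 * 2.6569e-08 = 2.6324831e-05
Denominator = 18 * mu = 18 * 0.001 = 0.018
v_s = 2.6324831e-05 / 0.018 = 0.00146249 m/s
Check: Re = rho_f * v_s * d / mu = 1000 * 0.00146249 * 1.63e-04 / 0.001 = 0.238 < 1, so Stokes' law applies.

0.00146249 m/s


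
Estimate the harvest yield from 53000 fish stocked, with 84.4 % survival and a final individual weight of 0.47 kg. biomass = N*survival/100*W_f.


Survivors = 53000 * 84.4/100 = 44732 fish
Harvest biomass = survivors * W_f = 44732 * 0.47 = 21024.04 kg

21024.04 kg


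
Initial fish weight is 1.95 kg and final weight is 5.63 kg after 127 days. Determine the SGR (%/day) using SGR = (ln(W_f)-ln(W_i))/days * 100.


ln(W_f) = ln(5.63) = 1.7281094
ln(W_i) = ln(1.95) = 0.66782937
ln(W_f) - ln(W_i) = 1.7281094 - 0.66782937 = 1.06028
SGR = 1.06028 / 127 * 100 = 0.834866 %/day

0.834866 %/day


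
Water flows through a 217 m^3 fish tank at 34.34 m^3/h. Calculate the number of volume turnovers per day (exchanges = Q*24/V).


Daily flow volume = 34.34 m^3/h * 24 h = 824.16 m^3/day
Exchanges = daily flow / tank volume = 824.16 / 217 = 3.79797 exchanges/day

3.79797 exchanges/day


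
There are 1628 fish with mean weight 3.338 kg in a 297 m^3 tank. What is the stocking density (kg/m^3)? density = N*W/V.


Total biomass = 1628 fish * 3.338 kg = 5434.264 kg
Density = total biomass / volume = 5434.264 / 297 = 18.2972 kg/m^3

18.2972 kg/m^3


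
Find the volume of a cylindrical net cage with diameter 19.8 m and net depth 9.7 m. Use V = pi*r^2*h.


r = d/2 = 19.8/2 = 9.9 m
Base area = pi*r^2 = pi*9.9^2 = 307.9075 m^2
Volume = 307.9075 * 9.7 = 2986.7 m^3

2986.7 m^3


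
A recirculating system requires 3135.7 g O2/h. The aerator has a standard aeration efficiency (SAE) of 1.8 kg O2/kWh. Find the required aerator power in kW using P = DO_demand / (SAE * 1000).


SAE in g O2/kWh = 1.8 * 1000 = 1800 g/kWh
P = DO_demand / SAE_g = 3135.7 / 1800 = 1.74206 kW

1.74206 kW


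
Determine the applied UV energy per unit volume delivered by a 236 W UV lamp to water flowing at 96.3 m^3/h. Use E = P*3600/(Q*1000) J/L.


Energy delivered per hour = 236 W * 3600 s = 849600 J/h
Volume treated per hour = 96.3 m^3/h * 1000 = 96300 L/h
dose = 849600 / 96300 = 8.82243 J/L

8.82243 J/L


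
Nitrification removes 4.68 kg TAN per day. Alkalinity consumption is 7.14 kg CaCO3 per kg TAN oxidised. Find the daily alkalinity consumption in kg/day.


Alkalinity factor: 7.14 kg CaCO3 consumed per kg TAN nitrified
alk = 4.68 kg TAN * 7.14 = 33.4152 kg CaCO3/day

33.4152 kg CaCO3/day


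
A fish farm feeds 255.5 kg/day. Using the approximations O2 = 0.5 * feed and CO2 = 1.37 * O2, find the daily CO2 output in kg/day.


O2 = 255.5 * 0.5 = 127.75
CO2 = 127.75 * 1.37 = 175.0175

175.0175 kg/day


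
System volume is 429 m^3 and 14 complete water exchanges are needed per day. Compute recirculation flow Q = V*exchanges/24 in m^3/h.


Daily recirculation volume = 429 m^3 * 14 = 6006 m^3/day
Flow rate Q = daily volume / 24 h = 6006 / 24 = 250.25 m^3/h

250.25 m^3/h


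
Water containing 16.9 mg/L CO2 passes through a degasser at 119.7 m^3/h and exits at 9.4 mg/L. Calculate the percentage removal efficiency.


CO2_out / CO2_in = 9.4 / 16.9 = 0.55621302
Fraction remaining = 0.55621302
efficiency = (1 - 0.55621302) * 100 = 44.3787 %

44.3787 %


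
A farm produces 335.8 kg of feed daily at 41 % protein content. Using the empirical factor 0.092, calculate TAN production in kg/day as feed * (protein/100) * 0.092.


Protein in feed = 335.8 * 41/100 = 137.678 kg/day
TAN = protein * 0.092 = 137.678 * 0.092 = 12.666376 kg/day

12.666376 kg/day


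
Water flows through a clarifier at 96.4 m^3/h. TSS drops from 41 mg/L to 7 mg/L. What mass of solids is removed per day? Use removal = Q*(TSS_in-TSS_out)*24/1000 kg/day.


Concentration drop: TSS_in - TSS_out = 41 - 7 = 34 mg/L
Hourly solids removed = Q * dTSS = 96.4 m^3/h * 34 mg/L = 3277.6 g/h  (m^3/h * mg/L = g/h)
Daily solids removed = 3277.6 * 24 = 78662.4 g/day
Convert g to kg: 78662.4 / 1000 = 78.6624 kg/day

78.6624 kg/day


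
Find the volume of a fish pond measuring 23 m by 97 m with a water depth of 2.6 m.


Base area = L * W = 23 * 97 = 2231 m^2
Volume = area * depth = 2231 * 2.6 = 5800.6 m^3

5800.6 m^3


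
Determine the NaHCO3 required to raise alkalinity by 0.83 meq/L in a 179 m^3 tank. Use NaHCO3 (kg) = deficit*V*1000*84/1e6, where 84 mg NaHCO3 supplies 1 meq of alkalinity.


Tank volume in L = 179 m^3 * 1000 = 179000 L
Total meq required = 0.83 meq/L * 179000 L = 148570 meq
NaHCO3 mass = 148570 meq * 84 mg/meq / 1e6 = 12.4799 kg

12.4799 kg


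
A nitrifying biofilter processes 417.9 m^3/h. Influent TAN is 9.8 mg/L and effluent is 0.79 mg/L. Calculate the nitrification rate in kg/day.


Concentration drop: TAN_in - TAN_out = 9.8 - 0.79 = 9.01 mg/L
Hourly TAN removed = Q * dTAN = 417.9 m^3/h * 9.01 mg/L = 3765.279 g/h  (m^3/h * mg/L = g/h)
Daily TAN removed = 3765.279 * 24 = 90366.696 g/day
Convert to kg/day: 90366.696 / 1000 = 90.366696 kg/day

90.366696 kg/day


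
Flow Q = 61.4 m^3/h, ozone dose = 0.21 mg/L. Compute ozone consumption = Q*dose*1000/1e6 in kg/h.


O3 demand (mg/h) = Q * dose * 1000 = 61.4 * 0.21 * 1000 = 12894 mg/h
Convert mg to kg: 12894 / 1e6 = 0.012894 kg/h

0.012894 kg/h


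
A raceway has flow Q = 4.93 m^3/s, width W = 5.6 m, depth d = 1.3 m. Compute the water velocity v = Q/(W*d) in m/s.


Cross-sectional area = W * d = 5.6 * 1.3 = 7.28 m^2
Velocity = Q / A = 4.93 / 7.28 = 0.677198 m/s

0.677198 m/s


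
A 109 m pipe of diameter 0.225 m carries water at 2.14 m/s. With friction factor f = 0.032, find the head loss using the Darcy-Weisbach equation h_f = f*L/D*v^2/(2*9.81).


v^2 = 2.14^2 = 4.5796 m^2/s^2
L/D = 109/0.225 = 484.44444
h_f = f*(L/D)*v^2/(2g) = 0.032 * 484.44444 * 4.5796 / 19.62 = 3.61845 m

3.61845 m


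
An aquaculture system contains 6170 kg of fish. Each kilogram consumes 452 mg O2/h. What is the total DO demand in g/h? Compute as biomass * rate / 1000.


Total O2 consumption (mg/h) = 6170 kg * 452 mg/(kg*h) = 2788840 mg/h
Convert to g/h: 2788840 / 1000 = 2788.84 g/h

2788.84 g/h


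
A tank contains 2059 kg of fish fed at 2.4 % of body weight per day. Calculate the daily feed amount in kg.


Feeding rate fraction = 2.4% / 100 = 0.024
Daily feed = 2059 kg * 0.024 = 49.416 kg/day

49.416 kg/day


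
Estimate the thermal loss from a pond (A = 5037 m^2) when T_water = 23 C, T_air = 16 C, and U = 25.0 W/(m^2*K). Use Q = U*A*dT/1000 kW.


Temperature difference dT = 23 - 16 = 7 K
Heat loss (W) = U * A * dT = 25.0 * 5037 * 7 = 881475 W
Convert to kW: 881475 / 1000 = 881.475 kW

881.475 kW


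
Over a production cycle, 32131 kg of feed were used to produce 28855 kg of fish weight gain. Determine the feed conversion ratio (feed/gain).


FCR = feed consumed / weight gained
FCR = 32131 kg / 28855 kg = 1.11353

1.11353


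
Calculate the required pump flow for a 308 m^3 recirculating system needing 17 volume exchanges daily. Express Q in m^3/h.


Daily recirculation volume = 308 m^3 * 17 = 5236 m^3/day
Flow rate Q = daily volume / 24 h = 5236 / 24 = 218.167 m^3/h

218.167 m^3/h


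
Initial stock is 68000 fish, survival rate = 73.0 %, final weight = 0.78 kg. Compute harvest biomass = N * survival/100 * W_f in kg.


Survivors = 68000 * 73.0/100 = 49640 fish
Harvest biomass = survivors * W_f = 49640 * 0.78 = 38719.2 kg

38719.2 kg


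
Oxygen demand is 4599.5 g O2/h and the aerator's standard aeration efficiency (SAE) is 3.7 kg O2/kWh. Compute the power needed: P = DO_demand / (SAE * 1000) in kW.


SAE in g O2/kWh = 3.7 * 1000 = 3700 g/kWh
P = DO_demand / SAE_g = 4599.5 / 3700 = 1.24311 kW

1.24311 kW


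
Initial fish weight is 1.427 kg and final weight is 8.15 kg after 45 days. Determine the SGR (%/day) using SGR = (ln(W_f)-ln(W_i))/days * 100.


ln(W_f) = ln(8.15) = 2.0980179
ln(W_i) = ln(1.427) = 0.35557434
ln(W_f) - ln(W_i) = 2.0980179 - 0.35557434 = 1.7424436
SGR = 1.7424436 / 45 * 100 = 3.8721 %/day

3.8721 %/day


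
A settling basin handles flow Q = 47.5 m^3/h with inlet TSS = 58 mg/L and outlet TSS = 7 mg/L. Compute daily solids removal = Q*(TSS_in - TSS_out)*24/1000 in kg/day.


Concentration drop: TSS_in - TSS_out = 58 - 7 = 51 mg/L
Hourly solids removed = Q * dTSS = 47.5 m^3/h * 51 mg/L = 2422.5 g/h  (m^3/h * mg/L = g/h)
Daily solids removed = 2422.5 * 24 = 58140 g/day
Convert g to kg: 58140 / 1000 = 58.14 kg/day

58.14 kg/day


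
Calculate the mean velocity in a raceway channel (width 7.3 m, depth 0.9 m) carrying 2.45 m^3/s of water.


Cross-sectional area = W * d = 7.3 * 0.9 = 6.57 m^2
Velocity = Q / A = 2.45 / 6.57 = 0.372907 m/s

0.372907 m/s


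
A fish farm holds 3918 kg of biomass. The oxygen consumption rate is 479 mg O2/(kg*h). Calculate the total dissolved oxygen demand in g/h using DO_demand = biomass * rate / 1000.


Total O2 consumption (mg/h) = 3918 kg * 479 mg/(kg*h) = 1876722 mg/h
Convert to g/h: 1876722 / 1000 = 1876.722 g/h

1876.722 g/h


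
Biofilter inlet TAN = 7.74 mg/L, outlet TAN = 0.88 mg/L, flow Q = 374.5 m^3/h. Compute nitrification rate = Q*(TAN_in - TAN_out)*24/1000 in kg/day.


Concentration drop: TAN_in - TAN_out = 7.74 - 0.88 = 6.86 mg/L
Hourly TAN removed = Q * dTAN = 374.5 m^3/h * 6.86 mg/L = 2569.07 g/h  (m^3/h * mg/L = g/h)
Daily TAN removed = 2569.07 * 24 = 61657.68 g/day
Convert to kg/day: 61657.68 / 1000 = 61.65768 kg/day

61.65768 kg/day


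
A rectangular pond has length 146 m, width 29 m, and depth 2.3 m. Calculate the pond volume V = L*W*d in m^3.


Base area = L * W = 146 * 29 = 4234 m^2
Volume = area * depth = 4234 * 2.3 = 9738.2 m^3

9738.2 m^3


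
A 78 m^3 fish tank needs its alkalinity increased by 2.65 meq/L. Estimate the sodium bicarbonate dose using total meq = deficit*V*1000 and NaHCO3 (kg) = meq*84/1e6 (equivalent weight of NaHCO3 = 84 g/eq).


Tank volume in L = 78 m^3 * 1000 = 78000 L
Total meq required = 2.65 meq/L * 78000 L = 206700 meq
NaHCO3 mass = 206700 meq * 84 mg/meq / 1e6 = 17.3628 kg

17.3628 kg


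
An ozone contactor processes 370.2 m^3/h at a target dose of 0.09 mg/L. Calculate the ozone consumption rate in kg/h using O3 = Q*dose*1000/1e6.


O3 demand (mg/h) = Q * dose * 1000 = 370.2 * 0.09 * 1000 = 33318 mg/h
Convert mg to kg: 33318 / 1e6 = 0.033318 kg/h

0.033318 kg/h


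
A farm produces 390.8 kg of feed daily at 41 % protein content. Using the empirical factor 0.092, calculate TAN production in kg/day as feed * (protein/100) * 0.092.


Protein in feed = 390.8 * 41/100 = 160.228 kg/day
TAN = protein * 0.092 = 160.228 * 0.092 = 14.740976 kg/day

14.740976 kg/day


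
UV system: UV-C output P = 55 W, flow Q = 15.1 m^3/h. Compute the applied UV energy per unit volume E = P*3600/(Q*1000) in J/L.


Energy delivered per hour = 55 W * 3600 s = 198000 J/h
Volume treated per hour = 15.1 m^3/h * 1000 = 15100 L/h
dose = 198000 / 15100 = 13.1126 J/L

13.1126 J/L


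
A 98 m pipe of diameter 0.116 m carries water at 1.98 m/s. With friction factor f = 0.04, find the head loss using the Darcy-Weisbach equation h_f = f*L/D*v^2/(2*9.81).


v^2 = 1.98^2 = 3.9204 m^2/s^2
L/D = 98/0.116 = 844.82759
h_f = f*(L/D)*v^2/(2g) = 0.04 * 844.82759 * 3.9204 / 19.62 = 6.75242 m

6.75242 m


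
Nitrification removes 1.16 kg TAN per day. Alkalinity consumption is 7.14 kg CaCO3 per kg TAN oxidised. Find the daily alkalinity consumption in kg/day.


Alkalinity factor: 7.14 kg CaCO3 consumed per kg TAN nitrified
alk = 1.16 kg TAN * 7.14 = 8.2824 kg CaCO3/day

8.2824 kg CaCO3/day


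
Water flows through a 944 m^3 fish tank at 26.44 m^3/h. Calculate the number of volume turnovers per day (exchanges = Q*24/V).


Daily flow volume = 26.44 m^3/h * 24 h = 634.56 m^3/day
Exchanges = daily flow / tank volume = 634.56 / 944 = 0.672203 exchanges/day

0.672203 exchanges/day


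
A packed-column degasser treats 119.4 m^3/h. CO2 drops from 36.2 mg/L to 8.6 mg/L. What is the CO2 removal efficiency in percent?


CO2_out / CO2_in = 8.6 / 36.2 = 0.23756906
Fraction remaining = 0.23756906
efficiency = (1 - 0.23756906) * 100 = 76.2431 %

76.2431 %


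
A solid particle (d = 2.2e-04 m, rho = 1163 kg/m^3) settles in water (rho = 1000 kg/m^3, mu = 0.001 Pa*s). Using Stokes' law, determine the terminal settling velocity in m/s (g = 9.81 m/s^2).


Density difference: rho_p - rho_f = 1163 - 1000 = 163 kg/m^3
d^2 = (2.2e-04)^2 = 4.84e-08 m^2
Numerator = (rho_p - rho_f) * g * d^2 = 163 * 9.81 * 4.84e-08 = 7.7393052e-05
Denominator = 18 * mu = 18 * 0.001 = 0.018
v_s = 7.7393052e-05 / 0.018 = 0.00429961 m/s
Check: Re = rho_f * v_s * d / mu = 1000 * 0.00429961 * 2.2e-04 / 0.001 = 0.946 < 1, so Stokes' law applies.

0.00429961 m/s


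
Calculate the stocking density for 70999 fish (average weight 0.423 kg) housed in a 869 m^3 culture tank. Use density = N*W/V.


Total biomass = 70999 fish * 0.423 kg = 30032.577 kg
Density = total biomass / volume = 30032.577 / 869 = 34.5599 kg/m^3

34.5599 kg/m^3


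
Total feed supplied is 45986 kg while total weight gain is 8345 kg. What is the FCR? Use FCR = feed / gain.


FCR = feed consumed / weight gained
FCR = 45986 kg / 8345 kg = 5.51061

5.51061


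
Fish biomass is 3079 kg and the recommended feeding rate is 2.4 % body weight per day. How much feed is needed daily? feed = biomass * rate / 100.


Feeding rate fraction = 2.4% / 100 = 0.024
Daily feed = 3079 kg * 0.024 = 73.896 kg/day

73.896 kg/day


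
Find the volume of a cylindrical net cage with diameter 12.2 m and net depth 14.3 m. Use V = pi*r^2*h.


r = d/2 = 12.2/2 = 6.1 m
Base area = pi*r^2 = pi*6.1^2 = 116.89866 m^2
Volume = 116.89866 * 14.3 = 1671.65 m^3

1671.65 m^3


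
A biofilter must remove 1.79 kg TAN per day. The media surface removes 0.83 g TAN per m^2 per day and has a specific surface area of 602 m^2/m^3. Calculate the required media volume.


A = 1.79*1000 / 0.83 = 2156.6265 m^2
V = 2156.6265 / 602 = 3.58244

3.58244 m^3


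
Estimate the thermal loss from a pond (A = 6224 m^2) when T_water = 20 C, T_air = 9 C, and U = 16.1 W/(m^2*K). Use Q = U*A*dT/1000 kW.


Temperature difference dT = 20 - 9 = 11 K
Heat loss (W) = U * A * dT = 16.1 * 6224 * 11 = 1102270.4 W
Convert to kW: 1102270.4 / 1000 = 1102.2704 kW

1102.2704 kW


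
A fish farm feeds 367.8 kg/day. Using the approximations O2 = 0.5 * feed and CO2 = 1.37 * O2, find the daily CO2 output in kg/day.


O2 = 367.8 * 0.5 = 183.9
CO2 = 183.9 * 1.37 = 251.943

251.943 kg/day


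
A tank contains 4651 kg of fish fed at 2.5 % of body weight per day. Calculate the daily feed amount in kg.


Feeding rate fraction = 2.5% / 100 = 0.025
Daily feed = 4651 kg * 0.025 = 116.275 kg/day

116.275 kg/day


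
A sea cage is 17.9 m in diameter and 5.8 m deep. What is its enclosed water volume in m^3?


r = d/2 = 17.9/2 = 8.95 m
Base area = pi*r^2 = pi*8.95^2 = 251.64943 m^2
Volume = 251.64943 * 5.8 = 1459.57 m^3

1459.57 m^3


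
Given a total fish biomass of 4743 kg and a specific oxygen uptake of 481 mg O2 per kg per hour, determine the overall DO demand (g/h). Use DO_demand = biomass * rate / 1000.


Total O2 consumption (mg/h) = 4743 kg * 481 mg/(kg*h) = 2281383 mg/h
Convert to g/h: 2281383 / 1000 = 2281.383 g/h

2281.383 g/h


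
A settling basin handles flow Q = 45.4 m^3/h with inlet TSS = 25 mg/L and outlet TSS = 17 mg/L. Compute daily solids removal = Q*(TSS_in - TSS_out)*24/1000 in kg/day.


Concentration drop: TSS_in - TSS_out = 25 - 17 = 8 mg/L
Hourly solids removed = Q * dTSS = 45.4 m^3/h * 8 mg/L = 363.2 g/h  (m^3/h * mg/L = g/h)
Daily solids removed = 363.2 * 24 = 8716.8 g/day
Convert g to kg: 8716.8 / 1000 = 8.7168 kg/day

8.7168 kg/day


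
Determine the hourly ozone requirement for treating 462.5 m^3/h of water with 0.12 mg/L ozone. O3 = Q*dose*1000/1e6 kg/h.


O3 demand (mg/h) = Q * dose * 1000 = 462.5 * 0.12 * 1000 = 55500 mg/h
Convert mg to kg: 55500 / 1e6 = 0.0555 kg/h

0.0555 kg/h


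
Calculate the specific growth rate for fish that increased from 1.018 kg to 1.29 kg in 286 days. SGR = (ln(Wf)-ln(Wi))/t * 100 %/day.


ln(W_f) = ln(1.29) = 0.25464222
ln(W_i) = ln(1.018) = 0.017839918
ln(W_f) - ln(W_i) = 0.25464222 - 0.017839918 = 0.2368023
SGR = 0.2368023 / 286 * 100 = 0.082798 %/day

0.082798 %/day


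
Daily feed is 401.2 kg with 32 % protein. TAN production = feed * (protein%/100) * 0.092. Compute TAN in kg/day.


Protein in feed = 401.2 * 32/100 = 128.384 kg/day
TAN = protein * 0.092 = 128.384 * 0.092 = 11.811328 kg/day

11.811328 kg/day


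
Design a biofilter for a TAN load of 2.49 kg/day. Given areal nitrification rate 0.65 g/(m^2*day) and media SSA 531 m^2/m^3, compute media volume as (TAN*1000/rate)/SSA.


A = 2.49*1000 / 0.65 = 3830.7692 m^2
V = 3830.7692 / 531 = 7.21425

7.21425 m^3


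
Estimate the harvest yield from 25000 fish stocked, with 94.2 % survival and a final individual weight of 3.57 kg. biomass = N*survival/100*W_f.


Survivors = 25000 * 94.2/100 = 23550 fish
Harvest biomass = survivors * W_f = 23550 * 3.57 = 84073.5 kg

84073.5 kg


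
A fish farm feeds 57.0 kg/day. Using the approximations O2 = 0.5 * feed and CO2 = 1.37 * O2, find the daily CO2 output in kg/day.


O2 = 57.0 * 0.5 = 28.5
CO2 = 28.5 * 1.37 = 39.045

39.045 kg/day


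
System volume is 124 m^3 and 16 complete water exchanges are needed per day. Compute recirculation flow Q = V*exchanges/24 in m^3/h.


Daily recirculation volume = 124 m^3 * 16 = 1984 m^3/day
Flow rate Q = daily volume / 24 h = 1984 / 24 = 82.6667 m^3/h

82.6667 m^3/h


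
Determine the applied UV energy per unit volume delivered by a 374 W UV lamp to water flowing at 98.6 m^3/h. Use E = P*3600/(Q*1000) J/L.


Energy delivered per hour = 374 W * 3600 s = 1346400 J/h
Volume treated per hour = 98.6 m^3/h * 1000 = 98600 L/h
dose = 1346400 / 98600 = 13.6552 J/L

13.6552 J/L


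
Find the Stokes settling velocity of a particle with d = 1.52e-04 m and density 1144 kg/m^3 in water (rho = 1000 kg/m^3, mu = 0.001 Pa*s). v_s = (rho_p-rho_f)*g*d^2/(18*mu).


Density difference: rho_p - rho_f = 1144 - 1000 = 144 kg/m^3
d^2 = (1.52e-04)^2 = 2.3104e-08 m^2
Numerator = (rho_p - rho_f) * g * d^2 = 144 * 9.81 * 2.3104e-08 = 3.2637635e-05
Denominator = 18 * mu = 18 * 0.001 = 0.018
v_s = 3.2637635e-05 / 0.018 = 0.0018132 m/s
Check: Re = rho_f * v_s * d / mu = 1000 * 0.0018132 * 1.52e-04 / 0.001 = 0.276 < 1, so Stokes' law applies.

0.0018132 m/s


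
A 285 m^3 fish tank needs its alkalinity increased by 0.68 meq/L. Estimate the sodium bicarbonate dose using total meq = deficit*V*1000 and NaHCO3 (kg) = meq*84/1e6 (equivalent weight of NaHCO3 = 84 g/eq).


Tank volume in L = 285 m^3 * 1000 = 285000 L
Total meq required = 0.68 meq/L * 285000 L = 193800 meq
NaHCO3 mass = 193800 meq * 84 mg/meq / 1e6 = 16.2792 kg

16.2792 kg


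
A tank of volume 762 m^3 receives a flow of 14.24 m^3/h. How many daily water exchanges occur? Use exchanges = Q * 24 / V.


Daily flow volume = 14.24 m^3/h * 24 h = 341.76 m^3/day
Exchanges = daily flow / tank volume = 341.76 / 762 = 0.448504 exchanges/day

0.448504 exchanges/day


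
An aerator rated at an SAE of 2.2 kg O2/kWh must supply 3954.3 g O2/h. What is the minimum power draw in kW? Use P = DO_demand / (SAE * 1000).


SAE in g O2/kWh = 2.2 * 1000 = 2200 g/kWh
P = DO_demand / SAE_g = 3954.3 / 2200 = 1.79741 kW

1.79741 kW


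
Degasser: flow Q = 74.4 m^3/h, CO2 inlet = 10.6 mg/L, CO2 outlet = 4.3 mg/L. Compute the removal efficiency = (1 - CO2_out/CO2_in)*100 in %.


CO2_out / CO2_in = 4.3 / 10.6 = 0.40566038
Fraction remaining = 0.40566038
efficiency = (1 - 0.40566038) * 100 = 59.434 %

59.434 %


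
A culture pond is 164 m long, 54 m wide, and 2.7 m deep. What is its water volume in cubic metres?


Base area = L * W = 164 * 54 = 8856 m^2
Volume = area * depth = 8856 * 2.7 = 23911.2 m^3

23911.2 m^3


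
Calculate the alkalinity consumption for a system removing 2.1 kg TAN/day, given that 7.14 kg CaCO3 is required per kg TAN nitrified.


Alkalinity factor: 7.14 kg CaCO3 consumed per kg TAN nitrified
alk = 2.1 kg TAN * 7.14 = 14.994 kg CaCO3/day

14.994 kg CaCO3/day


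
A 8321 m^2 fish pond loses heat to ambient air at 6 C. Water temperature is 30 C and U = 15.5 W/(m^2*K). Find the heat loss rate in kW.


Temperature difference dT = 30 - 6 = 24 K
Heat loss (W) = U * A * dT = 15.5 * 8321 * 24 = 3095412 W
Convert to kW: 3095412 / 1000 = 3095.412 kW

3095.412 kW


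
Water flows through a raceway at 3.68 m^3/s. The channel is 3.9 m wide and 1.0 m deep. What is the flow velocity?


Cross-sectional area = W * d = 3.9 * 1.0 = 3.9 m^2
Velocity = Q / A = 3.68 / 3.9 = 0.94359 m/s

0.94359 m/s


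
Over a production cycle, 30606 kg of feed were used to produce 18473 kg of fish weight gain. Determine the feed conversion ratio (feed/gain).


FCR = feed consumed / weight gained
FCR = 30606 kg / 18473 kg = 1.6568

1.6568


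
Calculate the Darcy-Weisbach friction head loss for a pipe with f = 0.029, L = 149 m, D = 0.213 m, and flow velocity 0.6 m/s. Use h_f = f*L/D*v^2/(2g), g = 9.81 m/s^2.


v^2 = 0.6^2 = 0.36 m^2/s^2
L/D = 149/0.213 = 699.53052
h_f = f*(L/D)*v^2/(2g) = 0.029 * 699.53052 * 0.36 / 19.62 = 0.372227 m

0.372227 m


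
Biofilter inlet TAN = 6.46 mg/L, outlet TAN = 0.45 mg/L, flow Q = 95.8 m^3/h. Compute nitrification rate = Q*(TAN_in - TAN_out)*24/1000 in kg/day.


Concentration drop: TAN_in - TAN_out = 6.46 - 0.45 = 6.01 mg/L
Hourly TAN removed = Q * dTAN = 95.8 m^3/h * 6.01 mg/L = 575.758 g/h  (m^3/h * mg/L = g/h)
Daily TAN removed = 575.758 * 24 = 13818.192 g/day
Convert to kg/day: 13818.192 / 1000 = 13.818192 kg/day

13.818192 kg/day


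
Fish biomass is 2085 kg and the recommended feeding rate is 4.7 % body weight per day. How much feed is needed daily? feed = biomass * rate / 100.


Feeding rate fraction = 4.7% / 100 = 0.047
Daily feed = 2085 kg * 0.047 = 97.995 kg/day

97.995 kg/day


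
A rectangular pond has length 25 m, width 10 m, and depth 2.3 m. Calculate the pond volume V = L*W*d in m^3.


Base area = L * W = 25 * 10 = 250 m^2
Volume = area * depth = 250 * 2.3 = 575 m^3

575 m^3
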